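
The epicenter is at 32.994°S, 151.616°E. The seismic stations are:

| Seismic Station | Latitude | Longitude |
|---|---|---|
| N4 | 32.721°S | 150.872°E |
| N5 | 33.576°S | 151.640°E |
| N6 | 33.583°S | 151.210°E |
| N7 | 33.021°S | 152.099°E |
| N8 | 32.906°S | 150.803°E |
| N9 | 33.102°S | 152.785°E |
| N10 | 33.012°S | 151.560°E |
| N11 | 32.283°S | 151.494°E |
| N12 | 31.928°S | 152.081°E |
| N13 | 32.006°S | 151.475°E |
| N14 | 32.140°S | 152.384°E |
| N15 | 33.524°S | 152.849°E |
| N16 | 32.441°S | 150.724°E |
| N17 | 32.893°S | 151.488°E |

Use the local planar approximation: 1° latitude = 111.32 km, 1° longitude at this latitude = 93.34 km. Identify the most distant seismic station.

N15

Distances from 32.994°S, 151.616°E:
N4: 75.804 km
N5: 64.827 km
N6: 75.731 km
N7: 45.183 km
N8: 76.515 km
N9: 109.775 km
N10: 5.598 km
N11: 79.964 km
N12: 126.356 km
N13: 110.769 km
N14: 119.065 km
N15: 129.330 km
N16: 103.546 km
N17: 16.406 km
Maximum: N15 at 129.330 km.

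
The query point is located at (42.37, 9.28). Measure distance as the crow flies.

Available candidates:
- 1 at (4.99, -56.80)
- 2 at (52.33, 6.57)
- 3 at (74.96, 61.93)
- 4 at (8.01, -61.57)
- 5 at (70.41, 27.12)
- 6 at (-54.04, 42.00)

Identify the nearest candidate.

2

Distances from (42.37, 9.28):
1: √((-37.38)² + (-66.08)²) = √(1397.2644 + 4366.5664) = 75.92
2: √((9.96)² + (-2.71)²) = √(99.2016 + 7.3441) = 10.32
3: √((32.59)² + (52.65)²) = √(1062.1081 + 2772.0225) = 61.92
4: √((-34.36)² + (-70.85)²) = √(1180.6096 + 5019.7225) = 78.74
5: √((28.04)² + (17.84)²) = √(786.2416 + 318.2656) = 33.23
6: √((-96.41)² + (32.72)²) = √(9294.8881 + 1070.5984) = 101.81
Minimum: 2 at 10.32.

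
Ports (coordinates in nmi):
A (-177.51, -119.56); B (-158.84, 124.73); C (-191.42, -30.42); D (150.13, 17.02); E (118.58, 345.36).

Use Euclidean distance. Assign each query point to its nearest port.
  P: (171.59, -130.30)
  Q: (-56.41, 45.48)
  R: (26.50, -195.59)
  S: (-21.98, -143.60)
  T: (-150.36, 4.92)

P at (171.59, -130.30):
  A: 349.27 nmi
  B: 417.40 nmi
  C: 376.50 nmi
  D: 148.87 nmi
  E: 478.60 nmi
  → nearest: D (148.87 nmi)
Q at (-56.41, 45.48):
  A: 204.70 nmi
  B: 129.51 nmi
  C: 154.88 nmi
  D: 208.49 nmi
  E: 347.20 nmi
  → nearest: B (129.51 nmi)
R at (26.50, -195.59):
  A: 217.72 nmi
  B: 370.08 nmi
  C: 273.44 nmi
  D: 245.94 nmi
  E: 548.73 nmi
  → nearest: A (217.72 nmi)
S at (-21.98, -143.60):
  A: 157.38 nmi
  B: 301.22 nmi
  C: 203.76 nmi
  D: 235.42 nmi
  E: 508.76 nmi
  → nearest: A (157.38 nmi)
T at (-150.36, 4.92):
  A: 127.41 nmi
  B: 120.11 nmi
  C: 54.17 nmi
  D: 300.73 nmi
  E: 433.85 nmi
  → nearest: C (54.17 nmi)

P→D; Q→B; R→A; S→A; T→C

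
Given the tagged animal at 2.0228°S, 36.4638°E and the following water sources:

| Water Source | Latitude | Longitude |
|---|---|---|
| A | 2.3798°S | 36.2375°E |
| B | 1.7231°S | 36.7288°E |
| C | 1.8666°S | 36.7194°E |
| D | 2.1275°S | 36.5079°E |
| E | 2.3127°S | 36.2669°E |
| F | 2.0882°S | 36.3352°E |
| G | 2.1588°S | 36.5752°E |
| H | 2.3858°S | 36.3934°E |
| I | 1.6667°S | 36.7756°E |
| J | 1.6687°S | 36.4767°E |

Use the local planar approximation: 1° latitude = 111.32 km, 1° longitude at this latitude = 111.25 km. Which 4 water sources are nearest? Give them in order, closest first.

D, F, G, C

Distances from 2.0228°S, 36.4638°E:
A: √((-0.3570·111.32)² + (-0.2263·111.25)²) = √(1579.366157 + 633.824682) = 47.0446 km
B: √((0.2997·111.32)² + (0.2650·111.25)²) = √(1113.063346 + 869.144102) = 44.5220 km
C: √((0.1562·111.32)² + (0.2556·111.25)²) = √(302.348943 + 808.577660) = 33.3306 km
D: √((-0.1047·111.32)² + (0.0441·111.25)²) = √(135.843780 + 24.070063) = 12.6457 km
E: √((-0.2899·111.32)² + (-0.1969·111.25)²) = √(1041.460556 + 479.834501) = 39.0038 km
F: √((-0.0654·111.32)² + (-0.1286·111.25)²) = √(53.003176 + 204.683096) = 16.0526 km
G: √((-0.1360·111.32)² + (0.1114·111.25)²) = √(229.205066 + 153.592646) = 19.5652 km
H: √((-0.3630·111.32)² + (-0.0704·111.25)²) = √(1632.900212 + 61.340224) = 41.1612 km
I: √((0.3561·111.32)² + (0.3118·111.25)²) = √(1571.413004 + 1203.240000) = 52.6750 km
J: √((0.3541·111.32)² + (0.0129·111.25)²) = √(1553.811205 + 2.059584) = 39.4445 km
Sorted: D (12.6457 km) < F (16.0526 km) < G (19.5652 km) < C (33.3306 km) < E (39.0038 km) < J (39.4445 km) < …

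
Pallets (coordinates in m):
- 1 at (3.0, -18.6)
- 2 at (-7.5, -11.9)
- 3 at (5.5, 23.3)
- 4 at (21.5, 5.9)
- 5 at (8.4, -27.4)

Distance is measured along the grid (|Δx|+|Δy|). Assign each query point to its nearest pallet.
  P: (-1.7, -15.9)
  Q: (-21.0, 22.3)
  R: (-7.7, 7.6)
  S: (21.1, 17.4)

P→1; Q→3; R→2; S→4

P at (-1.7, -15.9):
  1: 7.4 m
  2: 9.8 m
  3: 46.4 m
  4: 45.0 m
  5: 21.6 m
  → nearest: 1 (7.4 m)
Q at (-21.0, 22.3):
  1: 64.9 m
  2: 47.7 m
  3: 27.5 m
  4: 58.9 m
  5: 79.1 m
  → nearest: 3 (27.5 m)
R at (-7.7, 7.6):
  1: 36.9 m
  2: 19.7 m
  3: 28.9 m
  4: 30.9 m
  5: 51.1 m
  → nearest: 2 (19.7 m)
S at (21.1, 17.4):
  1: 54.1 m
  2: 57.9 m
  3: 21.5 m
  4: 11.9 m
  5: 57.5 m
  → nearest: 4 (11.9 m)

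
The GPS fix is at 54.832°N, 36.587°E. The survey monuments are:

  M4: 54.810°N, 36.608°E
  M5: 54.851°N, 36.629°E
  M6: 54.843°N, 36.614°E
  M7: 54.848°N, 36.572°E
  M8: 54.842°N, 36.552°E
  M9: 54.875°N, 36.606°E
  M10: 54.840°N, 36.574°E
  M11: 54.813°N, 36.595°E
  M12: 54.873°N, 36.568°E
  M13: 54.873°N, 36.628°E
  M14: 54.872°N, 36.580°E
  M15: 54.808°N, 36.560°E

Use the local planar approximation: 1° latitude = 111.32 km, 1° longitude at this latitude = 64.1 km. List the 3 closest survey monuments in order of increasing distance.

M10, M7, M6

Distances from 54.832°N, 36.587°E:
M4: 2.795 km
M5: 3.424 km
M6: 2.120 km
M7: 2.024 km
M8: 2.504 km
M9: 4.939 km
M10: 1.220 km
M11: 2.176 km
M12: 4.724 km
M13: 5.267 km
M14: 4.475 km
M15: 3.183 km
Sorted: M10 (1.220 km) < M7 (2.024 km) < M6 (2.120 km) < M11 (2.176 km) < M8 (2.504 km) < …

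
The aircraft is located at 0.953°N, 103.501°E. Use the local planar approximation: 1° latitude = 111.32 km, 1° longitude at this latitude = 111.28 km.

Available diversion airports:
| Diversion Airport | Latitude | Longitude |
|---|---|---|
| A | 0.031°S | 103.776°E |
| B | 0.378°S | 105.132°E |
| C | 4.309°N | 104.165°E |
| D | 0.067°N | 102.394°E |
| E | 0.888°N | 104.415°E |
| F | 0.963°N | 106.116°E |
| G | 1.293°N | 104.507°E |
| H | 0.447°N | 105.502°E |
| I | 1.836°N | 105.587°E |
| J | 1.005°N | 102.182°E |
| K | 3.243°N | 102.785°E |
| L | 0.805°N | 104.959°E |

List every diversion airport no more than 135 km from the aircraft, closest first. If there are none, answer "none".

E, A, G

Distances from 0.953°N, 103.501°E:
A: √((-0.984·111.32)² + (0.275·111.28)²) = √(11998.76623 + 936.48240) = 113.733 km
B: √((-1.331·111.32)² + (1.631·111.28)²) = √(21953.43618 + 32941.40785) = 234.296 km
C: √((3.356·111.32)² + (0.664·111.28)²) = √(139569.42833 + 5459.72028) = 380.827 km
D: √((-0.886·111.32)² + (-1.107·111.28)²) = √(9727.78222 + 15175.02711) = 157.806 km
E: √((-0.065·111.32)² + (0.914·111.28)²) = √(52.35680 + 10344.90783) = 101.967 km
F: √((0.010·111.32)² + (2.615·111.28)²) = √(1.23921 + 84679.37041) = 290.999 km
G: √((0.340·111.32)² + (1.006·111.28)²) = √(1432.53166 + 12532.28306) = 118.173 km
H: √((-0.506·111.32)² + (2.001·111.28)²) = √(3172.83457 + 49582.49894) = 229.685 km
I: √((0.883·111.32)² + (2.086·111.28)²) = √(9662.01712 + 53884.37404) = 252.084 km
J: √((0.052·111.32)² + (-1.319·111.28)²) = √(33.50835 + 21543.87522) = 146.892 km
K: √((2.290·111.32)² + (-0.716·111.28)²) = √(64985.63396 + 6348.34147) = 267.084 km
L: √((-0.148·111.32)² + (1.458·111.28)²) = √(271.43749 + 26323.84239) = 163.081 km
Threshold 135 km: E (101.967 km), A (113.733 km), G (118.173 km) are within range.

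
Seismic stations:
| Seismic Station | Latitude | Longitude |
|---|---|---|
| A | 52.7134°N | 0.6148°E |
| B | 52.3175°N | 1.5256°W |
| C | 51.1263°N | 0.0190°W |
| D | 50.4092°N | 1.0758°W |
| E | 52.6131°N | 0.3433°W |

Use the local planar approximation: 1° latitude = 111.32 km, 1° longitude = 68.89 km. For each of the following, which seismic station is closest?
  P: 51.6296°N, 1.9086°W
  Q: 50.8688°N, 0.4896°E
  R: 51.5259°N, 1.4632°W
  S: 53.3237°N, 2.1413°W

P at 51.6296°N, 1.9086°W:
  A: 211.6020 km
  B: 80.9951 km
  C: 141.7197 km
  D: 147.4722 km
  E: 153.6706 km
  → nearest: B (80.9951 km)
Q at 50.8688°N, 0.4896°E:
  A: 205.5219 km
  B: 212.7927 km
  C: 45.2692 km
  D: 119.3615 km
  E: 202.4757 km
  → nearest: C (45.2692 km)
R at 51.5259°N, 1.4632°W:
  A: 194.8532 km
  B: 88.2257 km
  C: 108.9827 km
  D: 127.1436 km
  E: 143.5258 km
  → nearest: B (88.2257 km)
S at 53.3237°N, 2.1413°W:
  A: 201.6567 km
  B: 119.7721 km
  C: 284.9777 km
  D: 332.6418 km
  E: 146.9687 km
  → nearest: B (119.7721 km)

P→B; Q→C; R→B; S→B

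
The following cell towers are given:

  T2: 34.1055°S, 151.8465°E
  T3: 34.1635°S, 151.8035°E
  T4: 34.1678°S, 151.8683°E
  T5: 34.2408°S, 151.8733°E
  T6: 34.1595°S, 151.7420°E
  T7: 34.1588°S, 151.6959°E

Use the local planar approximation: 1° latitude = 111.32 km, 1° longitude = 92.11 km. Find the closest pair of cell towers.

Pairwise distances:
T2–T3: √((-0.0580·111.32)² + (-0.0430·92.11)²) = √(41.687167 + 15.687382) = 7.5746 km
T2–T4: √((-0.0623·111.32)² + (0.0218·92.11)²) = √(48.097498 + 4.032056) = 7.2201 km
T2–T5: √((-0.1353·111.32)² + (0.0268·92.11)²) = √(226.851674 + 6.093729) = 15.2625 km
T2–T6: √((-0.0540·111.32)² + (-0.1045·92.11)²) = √(36.135487 + 92.650154) = 11.3484 km
T2–T7: √((-0.0533·111.32)² + (-0.1506·92.11)²) = √(35.204713 + 192.425892) = 15.0874 km
T3–T4: √((-0.0043·111.32)² + (0.0648·92.11)²) = √(0.229131 + 35.625714) = 5.9879 km
T3–T5: √((-0.0773·111.32)² + (0.0698·92.11)²) = √(74.046645 + 41.335616) = 10.7416 km
T3–T6: √((0.0040·111.32)² + (-0.0615·92.11)²) = √(0.198274 + 32.089563) = 5.6822 km
T3–T7: √((0.0047·111.32)² + (-0.1076·92.11)²) = √(0.273742 + 98.228635) = 9.9248 km
T4–T5: √((-0.0730·111.32)² + (0.0050·92.11)²) = √(66.037727 + 0.212106) = 8.1394 km
T4–T6: √((0.0083·111.32)² + (-0.1263·92.11)²) = √(0.853695 + 135.338159) = 11.6701 km
T4–T7: √((0.0090·111.32)² + (-0.1724·92.11)²) = √(1.003764 + 252.166905) = 15.9113 km
T5–T6: √((0.0813·111.32)² + (-0.1313·92.11)²) = √(81.908220 + 146.265876) = 15.1054 km
T5–T7: √((0.0820·111.32)² + (-0.1774·92.11)²) = √(83.324765 + 267.005862) = 18.7171 km
T6–T7: √((0.0007·111.32)² + (-0.0461·92.11)²) = √(0.006072 + 18.030817) = 4.2470 km
Closest pair: T6–T7 at 4.2470 km.

T6 and T7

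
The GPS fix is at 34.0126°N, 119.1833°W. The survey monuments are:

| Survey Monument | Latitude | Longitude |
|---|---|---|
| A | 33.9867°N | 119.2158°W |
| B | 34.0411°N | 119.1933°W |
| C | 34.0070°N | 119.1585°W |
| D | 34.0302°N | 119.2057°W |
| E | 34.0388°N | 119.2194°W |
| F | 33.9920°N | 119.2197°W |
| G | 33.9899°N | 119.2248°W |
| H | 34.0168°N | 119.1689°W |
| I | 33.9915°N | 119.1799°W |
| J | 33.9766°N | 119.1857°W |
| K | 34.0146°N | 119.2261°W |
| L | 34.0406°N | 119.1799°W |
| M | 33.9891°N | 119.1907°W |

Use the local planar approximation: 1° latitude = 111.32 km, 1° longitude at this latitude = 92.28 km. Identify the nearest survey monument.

H

Distances from 34.0126°N, 119.1833°W:
A: √((-0.0259·111.32)² + (-0.0325·92.28)²) = √(8.312773 + 8.994601) = 4.1602 km
B: √((0.0285·111.32)² + (-0.0100·92.28)²) = √(10.065518 + 0.851560) = 3.3041 km
C: √((-0.0056·111.32)² + (0.0248·92.28)²) = √(0.388618 + 5.237434) = 2.3719 km
D: √((0.0176·111.32)² + (-0.0224·92.28)²) = √(3.838590 + 4.272787) = 2.8480 km
E: √((0.0262·111.32)² + (-0.0361·92.28)²) = √(8.506462 + 11.097613) = 4.4276 km
F: √((-0.0206·111.32)² + (-0.0364·92.28)²) = √(5.258730 + 11.282827) = 4.0671 km
G: √((-0.0227·111.32)² + (-0.0415·92.28)²) = √(6.385547 + 14.665989) = 4.5882 km
H: √((0.0042·111.32)² + (0.0144·92.28)²) = √(0.218597 + 1.765794) = 1.4087 km
I: √((-0.0211·111.32)² + (0.0034·92.28)²) = √(5.517106 + 0.098440) = 2.3697 km
J: √((-0.0360·111.32)² + (-0.0024·92.28)²) = √(16.060217 + 0.049050) = 4.0136 km
K: √((0.0020·111.32)² + (-0.0428·92.28)²) = √(0.049569 + 15.599214) = 3.9559 km
L: √((0.0280·111.32)² + (0.0034·92.28)²) = √(9.715440 + 0.098440) = 3.1327 km
M: √((-0.0235·111.32)² + (-0.0074·92.28)²) = √(6.843561 + 0.466314) = 2.7037 km
Minimum: H at 1.4087 km.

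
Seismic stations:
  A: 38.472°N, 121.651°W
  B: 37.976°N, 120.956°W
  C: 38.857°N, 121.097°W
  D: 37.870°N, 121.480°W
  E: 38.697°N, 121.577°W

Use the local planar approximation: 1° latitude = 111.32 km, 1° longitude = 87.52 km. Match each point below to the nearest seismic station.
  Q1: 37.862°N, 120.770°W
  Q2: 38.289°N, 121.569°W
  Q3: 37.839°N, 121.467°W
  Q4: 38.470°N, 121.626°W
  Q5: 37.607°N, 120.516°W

Q1 at 37.862°N, 120.770°W:
  A: √((0.610·111.32)² + (-0.881·87.52)²) = √(4611.11619 + 5945.19953) = 102.744 km
  B: √((0.114·111.32)² + (-0.186·87.52)²) = √(161.04828 + 264.99672) = 20.641 km
  C: √((0.995·111.32)² + (-0.327·87.52)²) = √(12268.53078 + 819.04945) = 114.401 km
  D: √((0.008·111.32)² + (-0.710·87.52)²) = √(0.79310 + 3861.28018) = 62.146 km
  E: √((0.835·111.32)² + (-0.807·87.52)²) = √(8640.11148 + 4988.40479) = 116.741 km
  → nearest: B (20.641 km)
Q2 at 38.289°N, 121.569°W:
  A: √((0.183·111.32)² + (-0.082·87.52)²) = √(415.00046 + 51.50416) = 21.599 km
  B: √((-0.313·111.32)² + (0.613·87.52)²) = √(1214.04580 + 2878.29675) = 63.971 km
  C: √((0.568·111.32)² + (0.472·87.52)²) = √(3998.00255 + 1706.46983) = 75.528 km
  D: √((-0.419·111.32)² + (0.089·87.52)²) = √(2175.57691 + 60.67288) = 47.289 km
  E: √((0.408·111.32)² + (-0.008·87.52)²) = √(2062.84559 + 0.49022) = 45.424 km
  → nearest: A (21.599 km)
Q3 at 37.839°N, 121.467°W:
  A: √((0.633·111.32)² + (-0.184·87.52)²) = √(4965.39515 + 259.32851) = 72.282 km
  B: √((0.137·111.32)² + (0.511·87.52)²) = √(232.58812 + 2000.12168) = 47.252 km
  C: √((1.018·111.32)² + (0.370·87.52)²) = √(12842.27458 + 1048.61983) = 117.860 km
  D: √((0.031·111.32)² + (-0.013·87.52)²) = √(11.90885 + 1.29450) = 3.634 km
  E: √((0.858·111.32)² + (-0.110·87.52)²) = √(9122.64912 + 92.68298) = 95.997 km
  → nearest: D (3.634 km)
Q4 at 38.470°N, 121.626°W:
  A: √((0.002·111.32)² + (-0.025·87.52)²) = √(0.04957 + 4.78734) = 2.199 km
  B: √((-0.494·111.32)² + (0.670·87.52)²) = √(3024.12886 + 3438.46195) = 80.390 km
  C: √((0.387·111.32)² + (0.529·87.52)²) = √(1855.95878 + 2143.51221) = 63.241 km
  D: √((-0.600·111.32)² + (0.146·87.52)²) = √(4461.17126 + 163.27524) = 68.003 km
  E: √((0.227·111.32)² + (0.049·87.52)²) = √(638.55471 + 18.39106) = 25.631 km
  → nearest: A (2.199 km)
Q5 at 37.607°N, 120.516°W:
  A: √((0.865·111.32)² + (-1.135·87.52)²) = √(9272.11075 + 9867.48196) = 138.346 km
  B: √((0.369·111.32)² + (-0.440·87.52)²) = √(1687.32650 + 1482.92768) = 56.305 km
  C: √((1.250·111.32)² + (-0.581·87.52)²) = √(19362.72250 + 2585.63300) = 148.150 km
  D: √((0.263·111.32)² + (-0.964·87.52)²) = √(857.15210 + 7118.17541) = 89.305 km
  E: √((1.090·111.32)² + (-1.061·87.52)²) = √(14723.10439 + 8622.74188) = 152.793 km
  → nearest: B (56.305 km)

Q1→B; Q2→A; Q3→D; Q4→A; Q5→B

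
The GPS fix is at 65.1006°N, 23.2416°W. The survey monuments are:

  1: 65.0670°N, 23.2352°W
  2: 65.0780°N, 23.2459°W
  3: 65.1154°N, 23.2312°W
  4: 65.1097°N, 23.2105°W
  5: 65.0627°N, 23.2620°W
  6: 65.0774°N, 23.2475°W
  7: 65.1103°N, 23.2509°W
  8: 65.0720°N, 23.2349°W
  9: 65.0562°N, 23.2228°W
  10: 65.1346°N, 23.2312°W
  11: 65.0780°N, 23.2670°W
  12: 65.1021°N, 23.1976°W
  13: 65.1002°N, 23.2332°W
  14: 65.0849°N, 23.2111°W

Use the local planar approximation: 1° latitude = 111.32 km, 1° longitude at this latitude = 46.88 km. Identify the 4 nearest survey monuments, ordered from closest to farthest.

13, 7, 3, 4

Distances from 65.1006°N, 23.2416°W:
1: √((-0.0336·111.32)² + (0.0064·46.88)²) = √(13.990233 + 0.090019) = 3.7524 km
2: √((-0.0226·111.32)² + (-0.0043·46.88)²) = √(6.329411 + 0.040636) = 2.5239 km
3: √((0.0148·111.32)² + (0.0104·46.88)²) = √(2.714375 + 0.237707) = 1.7182 km
4: √((0.0091·111.32)² + (0.0311·46.88)²) = √(1.026193 + 2.125671) = 1.7753 km
5: √((-0.0379·111.32)² + (-0.0204·46.88)²) = √(17.800197 + 0.914609) = 4.3261 km
6: √((-0.0232·111.32)² + (-0.0059·46.88)²) = √(6.669947 + 0.076503) = 2.5974 km
7: √((0.0097·111.32)² + (-0.0093·46.88)²) = √(1.165977 + 0.190082) = 1.1645 km
8: √((-0.0286·111.32)² + (0.0067·46.88)²) = √(10.136277 + 0.098656) = 3.1992 km
9: √((-0.0444·111.32)² + (0.0188·46.88)²) = √(24.429374 + 0.776767) = 5.0206 km
10: √((0.0340·111.32)² + (0.0104·46.88)²) = √(14.325317 + 0.237707) = 3.8162 km
11: √((-0.0226·111.32)² + (-0.0254·46.88)²) = √(6.329411 + 1.417890) = 2.7834 km
12: √((0.0015·111.32)² + (0.0440·46.88)²) = √(0.027882 + 4.254814) = 2.0695 km
13: √((-0.0004·111.32)² + (0.0084·46.88)²) = √(0.001983 + 0.155072) = 0.3963 km
14: √((-0.0157·111.32)² + (0.0305·46.88)²) = √(3.054539 + 2.044442) = 2.2581 km
Sorted: 13 (0.3963 km) < 7 (1.1645 km) < 3 (1.7182 km) < 4 (1.7753 km) < 12 (2.0695 km) < 14 (2.2581 km) < …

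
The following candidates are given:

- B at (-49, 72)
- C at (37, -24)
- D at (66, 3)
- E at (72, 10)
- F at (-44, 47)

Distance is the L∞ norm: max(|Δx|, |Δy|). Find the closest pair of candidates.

D and E

Pairwise distances:
B–C: 96
B–D: 115
B–E: 121
B–F: 25
C–D: 29
C–E: 35
C–F: 81
D–E: 7
D–F: 110
E–F: 116
Closest pair: D–E at 7.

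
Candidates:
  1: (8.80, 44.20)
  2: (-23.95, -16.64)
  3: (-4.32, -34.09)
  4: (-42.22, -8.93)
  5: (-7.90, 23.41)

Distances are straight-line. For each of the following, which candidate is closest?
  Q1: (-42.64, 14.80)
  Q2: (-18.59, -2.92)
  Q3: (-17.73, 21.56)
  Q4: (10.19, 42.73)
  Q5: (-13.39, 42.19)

Q1→4; Q2→2; Q3→5; Q4→1; Q5→5

Q1 at (-42.64, 14.80):
  1: 59.25
  2: 36.58
  3: 62.12
  4: 23.73
  5: 35.79
  → nearest: 4 (23.73)
Q2 at (-18.59, -2.92):
  1: 54.50
  2: 14.73
  3: 34.28
  4: 24.38
  5: 28.42
  → nearest: 2 (14.73)
Q3 at (-17.73, 21.56):
  1: 34.88
  2: 38.70
  3: 57.24
  4: 39.11
  5: 10.00
  → nearest: 5 (10.00)
Q4 at (10.19, 42.73):
  1: 2.02
  2: 68.49
  3: 78.18
  4: 73.59
  5: 26.47
  → nearest: 1 (2.02)
Q5 at (-13.39, 42.19):
  1: 22.28
  2: 59.77
  3: 76.82
  4: 58.69
  5: 19.57
  → nearest: 5 (19.57)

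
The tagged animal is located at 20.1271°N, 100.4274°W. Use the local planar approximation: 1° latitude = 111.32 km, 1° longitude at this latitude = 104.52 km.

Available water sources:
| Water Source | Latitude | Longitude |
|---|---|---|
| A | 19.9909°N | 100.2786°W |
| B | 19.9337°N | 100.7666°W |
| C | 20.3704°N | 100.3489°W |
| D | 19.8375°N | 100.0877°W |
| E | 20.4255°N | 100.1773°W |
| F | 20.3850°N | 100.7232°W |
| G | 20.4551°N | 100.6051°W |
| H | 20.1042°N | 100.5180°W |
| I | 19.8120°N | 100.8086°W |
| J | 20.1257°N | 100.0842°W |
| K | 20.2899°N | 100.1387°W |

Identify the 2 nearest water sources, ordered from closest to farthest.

Distances from 20.1271°N, 100.4274°W:
A: √((-0.1362·111.32)² + (0.1488·104.52)²) = √(229.879694 + 241.882620) = 21.7201 km
B: √((-0.1934·111.32)² + (-0.3392·104.52)²) = √(463.510242 + 1256.928256) = 41.4782 km
C: √((0.2433·111.32)² + (0.0785·104.52)²) = √(733.551506 + 67.319071) = 28.2997 km
D: √((-0.2896·111.32)² + (0.3397·104.52)²) = √(1039.306182 + 1260.636554) = 47.9577 km
E: √((0.2984·111.32)² + (0.2501·104.52)²) = √(1103.428083 + 683.323231) = 42.2700 km
F: √((0.2579·111.32)² + (-0.2958·104.52)²) = √(824.231256 + 955.861878) = 42.1911 km
G: √((0.3280·111.32)² + (-0.1777·104.52)²) = √(1333.196248 + 344.963907) = 40.9654 km
H: √((-0.0229·111.32)² + (-0.0906·104.52)²) = √(6.498563 + 89.671658) = 9.8066 km
I: √((-0.3151·111.32)² + (-0.3812·104.52)²) = √(1230.391159 + 1587.466561) = 53.0835 km
J: √((-0.0014·111.32)² + (0.3432·104.52)²) = √(0.024289 + 1286.747581) = 35.8716 km
K: √((0.1628·111.32)² + (0.2887·104.52)²) = √(328.439359 + 910.526038) = 35.1989 km
Sorted: H (9.8066 km) < A (21.7201 km) < C (28.2997 km) < K (35.1989 km) < …

H, A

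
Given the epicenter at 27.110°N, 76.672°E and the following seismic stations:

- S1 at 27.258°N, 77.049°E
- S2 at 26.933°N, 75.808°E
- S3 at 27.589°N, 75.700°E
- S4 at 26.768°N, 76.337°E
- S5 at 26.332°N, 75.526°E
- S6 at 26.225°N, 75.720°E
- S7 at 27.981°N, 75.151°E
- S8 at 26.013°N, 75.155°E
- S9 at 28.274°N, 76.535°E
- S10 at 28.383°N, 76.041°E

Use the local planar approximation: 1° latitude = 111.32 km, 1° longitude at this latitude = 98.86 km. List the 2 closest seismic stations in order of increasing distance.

S1, S4

Distances from 27.110°N, 76.672°E:
S1: √((0.148·111.32)² + (0.377·98.86)²) = √(271.43749 + 1389.06930) = 40.749 km
S2: √((-0.177·111.32)² + (-0.864·98.86)²) = √(388.23343 + 7295.72906) = 87.658 km
S3: √((0.479·111.32)² + (-0.972·98.86)²) = √(2843.26554 + 9233.65709) = 109.895 km
S4: √((-0.342·111.32)² + (-0.335·98.86)²) = √(1449.43454 + 1096.80855) = 50.460 km
S5: √((-0.778·111.32)² + (-1.146·98.86)²) = √(7500.76552 + 12835.43074) = 142.605 km
S6: √((-0.885·111.32)² + (-0.952·98.86)²) = √(9705.83573 + 8857.58052) = 136.248 km
S7: √((0.871·111.32)² + (-1.521·98.86)²) = √(9401.18730 + 22609.95200) = 178.917 km
S8: √((-1.097·111.32)² + (-1.517·98.86)²) = √(14912.81569 + 22491.18686) = 193.401 km
S9: √((1.164·111.32)² + (-0.137·98.86)²) = √(16790.06417 + 183.43506) = 130.282 km
S10: √((1.273·111.32)² + (-0.631·98.86)²) = √(20081.82613 + 3891.34674) = 154.833 km
Sorted: S1 (40.749 km) < S4 (50.460 km) < S2 (87.658 km) < S3 (109.895 km) < …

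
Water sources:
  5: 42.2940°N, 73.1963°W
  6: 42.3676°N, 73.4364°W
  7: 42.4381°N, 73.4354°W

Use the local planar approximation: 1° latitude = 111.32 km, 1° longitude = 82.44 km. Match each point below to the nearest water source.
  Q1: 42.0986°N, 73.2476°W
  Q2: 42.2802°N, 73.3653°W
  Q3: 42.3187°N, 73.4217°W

Q1→5; Q2→6; Q3→6

Q1 at 42.0986°N, 73.2476°W:
  5: √((0.1954·111.32)² + (0.0513·82.44)²) = √(473.146372 + 17.885896) = 22.1592 km
  6: √((0.2690·111.32)² + (-0.1888·82.44)²) = √(896.707816 + 242.259014) = 33.7486 km
  7: √((0.3395·111.32)² + (-0.1878·82.44)²) = √(1428.321431 + 239.699508) = 40.8414 km
  → nearest: 5 (22.1592 km)
Q2 at 42.2802°N, 73.3653°W:
  5: √((0.0138·111.32)² + (0.1690·82.44)²) = √(2.359960 + 194.110655) = 14.0168 km
  6: √((0.0874·111.32)² + (-0.0711·82.44)²) = √(94.660602 + 34.356995) = 11.3586 km
  7: √((0.1579·111.32)² + (-0.0701·82.44)²) = √(308.965975 + 33.397350) = 18.5031 km
  → nearest: 6 (11.3586 km)
Q3 at 42.3187°N, 73.4217°W:
  5: √((-0.0247·111.32)² + (0.2254·82.44)²) = √(7.560322 + 345.289832) = 18.7843 km
  6: √((0.0489·111.32)² + (-0.0147·82.44)²) = √(29.632215 + 1.468624) = 5.5768 km
  7: √((0.1194·111.32)² + (-0.0137·82.44)²) = √(176.666843 + 1.275608) = 13.3395 km
  → nearest: 6 (5.5768 km)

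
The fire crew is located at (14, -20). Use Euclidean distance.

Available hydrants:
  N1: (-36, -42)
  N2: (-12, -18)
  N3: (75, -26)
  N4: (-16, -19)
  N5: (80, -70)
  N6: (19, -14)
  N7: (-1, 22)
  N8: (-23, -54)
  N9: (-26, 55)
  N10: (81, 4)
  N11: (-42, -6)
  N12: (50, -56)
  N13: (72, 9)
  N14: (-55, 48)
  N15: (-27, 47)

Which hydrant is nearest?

N6

Distances from (14, -20):
N1: √((-50)² + (-22)²) = √(2500.000 + 484.000) = 54.6
N2: √((-26)² + (2)²) = √(676.000 + 4.000) = 26.1
N3: √((61)² + (-6)²) = √(3721.000 + 36.000) = 61.3
N4: √((-30)² + (1)²) = √(900.000 + 1.000) = 30.0
N5: √((66)² + (-50)²) = √(4356.000 + 2500.000) = 82.8
N6: √((5)² + (6)²) = √(25.000 + 36.000) = 7.8
N7: √((-15)² + (42)²) = √(225.000 + 1764.000) = 44.6
N8: √((-37)² + (-34)²) = √(1369.000 + 1156.000) = 50.2
N9: √((-40)² + (75)²) = √(1600.000 + 5625.000) = 85.0
N10: √((67)² + (24)²) = √(4489.000 + 576.000) = 71.2
N11: √((-56)² + (14)²) = √(3136.000 + 196.000) = 57.7
N12: √((36)² + (-36)²) = √(1296.000 + 1296.000) = 50.9
N13: √((58)² + (29)²) = √(3364.000 + 841.000) = 64.8
N14: √((-69)² + (68)²) = √(4761.000 + 4624.000) = 96.9
N15: √((-41)² + (67)²) = √(1681.000 + 4489.000) = 78.5
Minimum: N6 at 7.8.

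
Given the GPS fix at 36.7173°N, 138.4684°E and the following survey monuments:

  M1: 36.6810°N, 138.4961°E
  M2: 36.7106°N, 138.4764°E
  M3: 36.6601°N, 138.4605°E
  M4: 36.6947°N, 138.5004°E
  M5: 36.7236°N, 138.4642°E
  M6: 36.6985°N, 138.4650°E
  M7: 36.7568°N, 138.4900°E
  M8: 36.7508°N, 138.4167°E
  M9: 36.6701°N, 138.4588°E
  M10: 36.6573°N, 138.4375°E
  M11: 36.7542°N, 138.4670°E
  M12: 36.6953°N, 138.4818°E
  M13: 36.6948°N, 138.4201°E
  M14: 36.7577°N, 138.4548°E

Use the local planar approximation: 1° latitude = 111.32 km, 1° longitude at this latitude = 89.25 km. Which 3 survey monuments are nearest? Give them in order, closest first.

Distances from 36.7173°N, 138.4684°E:
M1: 4.7372 km
M2: 1.0325 km
M3: 6.4064 km
M4: 3.8061 km
M5: 0.7952 km
M6: 2.1147 km
M7: 4.8012 km
M8: 5.9328 km
M9: 5.3237 km
M10: 7.2262 km
M11: 4.1096 km
M12: 2.7255 km
M13: 4.9856 km
M14: 4.6582 km
Sorted: M5 (0.7952 km) < M2 (1.0325 km) < M6 (2.1147 km) < M12 (2.7255 km) < M4 (3.8061 km) < …

M5, M2, M6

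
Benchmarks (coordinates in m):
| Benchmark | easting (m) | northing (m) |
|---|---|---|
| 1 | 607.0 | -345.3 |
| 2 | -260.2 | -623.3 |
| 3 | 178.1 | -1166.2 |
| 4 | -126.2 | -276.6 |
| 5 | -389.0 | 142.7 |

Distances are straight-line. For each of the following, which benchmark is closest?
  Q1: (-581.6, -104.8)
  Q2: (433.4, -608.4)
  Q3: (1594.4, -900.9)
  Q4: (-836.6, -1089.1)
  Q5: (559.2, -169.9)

Q1 at (-581.6, -104.8):
  1: √((1188.6)² + (-240.5)²) = √(1412769.960 + 57840.250) = 1212.7 m
  2: √((321.4)² + (-518.5)²) = √(103297.960 + 268842.250) = 610.0 m
  3: √((759.7)² + (-1061.4)²) = √(577144.090 + 1126569.960) = 1305.3 m
  4: √((455.4)² + (-171.8)²) = √(207389.160 + 29515.240) = 486.7 m
  5: √((192.6)² + (247.5)²) = √(37094.760 + 61256.250) = 313.6 m
  → nearest: 5 (313.6 m)
Q2 at (433.4, -608.4):
  1: √((173.6)² + (263.1)²) = √(30136.960 + 69221.610) = 315.2 m
  2: √((-693.6)² + (-14.9)²) = √(481080.960 + 222.010) = 693.8 m
  3: √((-255.3)² + (-557.8)²) = √(65178.090 + 311140.840) = 613.4 m
  4: √((-559.6)² + (331.8)²) = √(313152.160 + 110091.240) = 650.6 m
  5: √((-822.4)² + (751.1)²) = √(676341.760 + 564151.210) = 1113.8 m
  → nearest: 1 (315.2 m)
Q3 at (1594.4, -900.9):
  1: √((-987.4)² + (555.6)²) = √(974958.760 + 308691.360) = 1133.0 m
  2: √((-1854.6)² + (277.6)²) = √(3439541.160 + 77061.760) = 1875.3 m
  3: √((-1416.3)² + (-265.3)²) = √(2005905.690 + 70384.090) = 1440.9 m
  4: √((-1720.6)² + (624.3)²) = √(2960464.360 + 389750.490) = 1830.4 m
  5: √((-1983.4)² + (1043.6)²) = √(3933875.560 + 1089100.960) = 2241.2 m
  → nearest: 1 (1133.0 m)
Q4 at (-836.6, -1089.1):
  1: √((1443.6)² + (743.8)²) = √(2083980.960 + 553238.440) = 1624.0 m
  2: √((576.4)² + (465.8)²) = √(332236.960 + 216969.640) = 741.1 m
  3: √((1014.7)² + (-77.1)²) = √(1029616.090 + 5944.410) = 1017.6 m
  4: √((710.4)² + (812.5)²) = √(504668.160 + 660156.250) = 1079.3 m
  5: √((447.6)² + (1231.8)²) = √(200345.760 + 1517331.240) = 1310.6 m
  → nearest: 2 (741.1 m)
Q5 at (559.2, -169.9):
  1: √((47.8)² + (-175.4)²) = √(2284.840 + 30765.160) = 181.8 m
  2: √((-819.4)² + (-453.4)²) = √(671416.360 + 205571.560) = 936.5 m
  3: √((-381.1)² + (-996.3)²) = √(145237.210 + 992613.690) = 1066.7 m
  4: √((-685.4)² + (-106.7)²) = √(469773.160 + 11384.890) = 693.7 m
  5: √((-948.2)² + (312.6)²) = √(899083.240 + 97718.760) = 998.4 m
  → nearest: 1 (181.8 m)

Q1→5; Q2→1; Q3→1; Q4→2; Q5→1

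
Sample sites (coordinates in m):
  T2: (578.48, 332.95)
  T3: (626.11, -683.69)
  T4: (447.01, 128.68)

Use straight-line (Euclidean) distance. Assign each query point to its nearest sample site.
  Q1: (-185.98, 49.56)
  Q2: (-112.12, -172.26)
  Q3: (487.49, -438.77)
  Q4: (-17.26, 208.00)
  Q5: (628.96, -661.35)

Q1 at (-185.98, 49.56):
  T2: 815.30 m
  T3: 1094.14 m
  T4: 637.92 m
  → nearest: T4 (637.92 m)
Q2 at (-112.12, -172.26):
  T2: 855.67 m
  T3: 898.08 m
  T4: 634.97 m
  → nearest: T4 (634.97 m)
Q3 at (487.49, -438.77):
  T2: 777.07 m
  T3: 281.43 m
  T4: 568.89 m
  → nearest: T3 (281.43 m)
Q4 at (-17.26, 208.00):
  T2: 608.70 m
  T3: 1099.56 m
  T4: 471.00 m
  → nearest: T4 (471.00 m)
Q5 at (628.96, -661.35):
  T2: 995.58 m
  T3: 22.52 m
  T4: 810.71 m
  → nearest: T3 (22.52 m)

Q1→T4; Q2→T4; Q3→T3; Q4→T4; Q5→T3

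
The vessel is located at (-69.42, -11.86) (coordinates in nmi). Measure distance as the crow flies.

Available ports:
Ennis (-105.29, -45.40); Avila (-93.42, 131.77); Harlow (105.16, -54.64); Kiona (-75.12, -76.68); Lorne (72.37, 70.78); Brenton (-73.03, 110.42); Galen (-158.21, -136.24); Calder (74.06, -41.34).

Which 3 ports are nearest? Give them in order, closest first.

Ennis, Kiona, Brenton

Distances from (-69.42, -11.86):
Ennis: √((-35.87)² + (-33.54)²) = √(1286.6569 + 1124.9316) = 49.11 nmi
Avila: √((-24.00)² + (143.63)²) = √(576.0000 + 20629.5769) = 145.62 nmi
Harlow: √((174.58)² + (-42.78)²) = √(30478.1764 + 1830.1284) = 179.75 nmi
Kiona: √((-5.70)² + (-64.82)²) = √(32.4900 + 4201.6324) = 65.07 nmi
Lorne: √((141.79)² + (82.64)²) = √(20104.4041 + 6829.3696) = 164.12 nmi
Brenton: √((-3.61)² + (122.28)²) = √(13.0321 + 14952.3984) = 122.33 nmi
Galen: √((-88.79)² + (-124.38)²) = √(7883.6641 + 15470.3844) = 152.82 nmi
Calder: √((143.48)² + (-29.48)²) = √(20586.5104 + 869.0704) = 146.48 nmi
Sorted: Ennis (49.11 nmi) < Kiona (65.07 nmi) < Brenton (122.33 nmi) < Avila (145.62 nmi) < Calder (146.48 nmi) < …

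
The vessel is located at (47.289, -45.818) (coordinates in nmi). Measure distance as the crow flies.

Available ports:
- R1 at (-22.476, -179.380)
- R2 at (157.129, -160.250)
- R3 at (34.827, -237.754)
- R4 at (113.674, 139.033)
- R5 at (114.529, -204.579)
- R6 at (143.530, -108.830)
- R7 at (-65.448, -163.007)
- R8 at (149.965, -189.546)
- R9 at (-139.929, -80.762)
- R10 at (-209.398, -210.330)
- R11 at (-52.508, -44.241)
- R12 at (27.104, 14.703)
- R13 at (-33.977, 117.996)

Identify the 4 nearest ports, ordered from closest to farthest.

Distances from (47.289, -45.818):
R1: 150.685 nmi
R2: 158.617 nmi
R3: 192.340 nmi
R4: 196.410 nmi
R5: 172.413 nmi
R6: 115.034 nmi
R7: 162.613 nmi
R8: 176.635 nmi
R9: 190.451 nmi
R10: 304.881 nmi
R11: 99.809 nmi
R12: 63.798 nmi
R13: 182.864 nmi
Sorted: R12 (63.798 nmi) < R11 (99.809 nmi) < R6 (115.034 nmi) < R1 (150.685 nmi) < R2 (158.617 nmi) < R7 (162.613 nmi) < …

R12, R11, R6, R1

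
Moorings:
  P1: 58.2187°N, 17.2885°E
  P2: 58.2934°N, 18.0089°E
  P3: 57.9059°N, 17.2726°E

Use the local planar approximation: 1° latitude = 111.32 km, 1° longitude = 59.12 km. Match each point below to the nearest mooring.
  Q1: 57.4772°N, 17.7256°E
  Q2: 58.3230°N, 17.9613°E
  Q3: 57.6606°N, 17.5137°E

Q1→P3; Q2→P2; Q3→P3

Q1 at 57.4772°N, 17.7256°E:
  P1: √((0.7415·111.32)² + (-0.4371·59.12)²) = √(6813.475617 + 667.775473) = 86.4942 km
  P2: √((0.8162·111.32)² + (0.2833·59.12)²) = √(8255.427661 + 280.518818) = 92.3902 km
  P3: √((0.4287·111.32)² + (-0.4530·59.12)²) = √(2277.473657 + 717.241243) = 54.7240 km
  → nearest: P3 (54.7240 km)
Q2 at 58.3230°N, 17.9613°E:
  P1: √((-0.1043·111.32)² + (-0.6728·59.12)²) = √(134.807797 + 1582.125085) = 41.4359 km
  P2: √((-0.0296·111.32)² + (0.0476·59.12)²) = √(10.857499 + 7.919226) = 4.3332 km
  P3: √((-0.4171·111.32)² + (-0.6887·59.12)²) = √(2155.890878 + 1657.788096) = 61.7550 km
  → nearest: P2 (4.3332 km)
Q3 at 57.6606°N, 17.5137°E:
  P1: √((0.5581·111.32)² + (-0.2252·59.12)²) = √(3859.850113 + 177.257910) = 63.5382 km
  P2: √((0.6328·111.32)² + (0.4952·59.12)²) = √(4962.257951 + 857.097292) = 76.2847 km
  P3: √((0.2453·111.32)² + (-0.2411·59.12)²) = √(745.661108 + 203.171727) = 30.8031 km
  → nearest: P3 (30.8031 km)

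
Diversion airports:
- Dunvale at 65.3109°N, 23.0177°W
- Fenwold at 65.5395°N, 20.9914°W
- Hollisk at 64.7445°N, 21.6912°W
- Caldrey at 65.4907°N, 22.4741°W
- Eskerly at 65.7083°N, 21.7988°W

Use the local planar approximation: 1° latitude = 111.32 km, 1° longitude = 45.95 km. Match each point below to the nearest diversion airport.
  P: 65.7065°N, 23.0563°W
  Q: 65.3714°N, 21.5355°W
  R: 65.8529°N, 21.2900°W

P→Caldrey; Q→Fenwold; R→Eskerly

P at 65.7065°N, 23.0563°W:
  Dunvale: √((-0.3956·111.32)² + (0.0386·45.95)²) = √(1939.362355 + 3.145905) = 44.0739 km
  Fenwold: √((-0.1670·111.32)² + (2.0649·45.95)²) = √(345.604459 + 9002.623337) = 96.6862 km
  Hollisk: √((-0.9620·111.32)² + (1.3651·45.95)²) = √(11468.233831 + 3934.594357) = 124.1081 km
  Caldrey: √((-0.2158·111.32)² + (0.5822·45.95)²) = √(577.097610 + 715.674319) = 35.9551 km
  Eskerly: √((0.0018·111.32)² + (1.2575·45.95)²) = √(0.040151 + 3338.773970) = 57.7825 km
  → nearest: Caldrey (35.9551 km)
Q at 65.3714°N, 21.5355°W:
  Dunvale: √((-0.0605·111.32)² + (-1.4822·45.95)²) = √(45.358339 + 4638.575708) = 68.4393 km
  Fenwold: √((0.1681·111.32)² + (0.5441·45.95)²) = √(350.172327 + 625.069752) = 31.2289 km
  Hollisk: √((-0.6269·111.32)² + (-0.1557·45.95)²) = √(4870.156699 + 51.185654) = 70.1523 km
  Caldrey: √((0.1193·111.32)² + (-0.9386·45.95)²) = √(176.371043 + 1860.082176) = 45.1271 km
  Eskerly: √((0.3369·111.32)² + (-0.2633·45.95)²) = √(1406.528114 + 146.376969) = 39.4069 km
  → nearest: Fenwold (31.2289 km)
R at 65.8529°N, 21.2900°W:
  Dunvale: √((-0.5420·111.32)² + (-1.7277·45.95)²) = √(3640.365320 + 6302.425170) = 99.7135 km
  Fenwold: √((-0.3134·111.32)² + (0.2986·45.95)²) = √(1217.150774 + 188.256785) = 37.4888 km
  Hollisk: √((-1.1084·111.32)² + (-0.4012·45.95)²) = √(15224.373485 + 339.854387) = 124.7567 km
  Caldrey: √((-0.3622·111.32)² + (-1.1841·45.95)²) = √(1625.710787 + 2960.382264) = 67.7207 km
  Eskerly: √((-0.1446·111.32)² + (-0.5088·45.95)²) = √(259.109288 + 546.594474) = 28.3849 km
  → nearest: Eskerly (28.3849 km)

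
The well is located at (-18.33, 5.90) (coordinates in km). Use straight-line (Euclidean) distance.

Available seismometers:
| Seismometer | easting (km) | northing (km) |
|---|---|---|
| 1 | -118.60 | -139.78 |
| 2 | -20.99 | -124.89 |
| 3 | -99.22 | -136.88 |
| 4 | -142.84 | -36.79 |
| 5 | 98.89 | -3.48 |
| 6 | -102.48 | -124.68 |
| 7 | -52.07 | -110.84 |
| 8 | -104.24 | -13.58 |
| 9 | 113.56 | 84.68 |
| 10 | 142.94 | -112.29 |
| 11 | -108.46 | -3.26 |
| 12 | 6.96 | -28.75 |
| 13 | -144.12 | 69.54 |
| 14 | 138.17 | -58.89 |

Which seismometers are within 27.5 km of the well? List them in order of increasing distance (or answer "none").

none

Distances from (-18.33, 5.90):
1: √((-100.27)² + (-145.68)²) = √(10054.0729 + 21222.6624) = 176.85 km
2: √((-2.66)² + (-130.79)²) = √(7.0756 + 17106.0241) = 130.82 km
3: √((-80.89)² + (-142.78)²) = √(6543.1921 + 20386.1284) = 164.10 km
4: √((-124.51)² + (-42.69)²) = √(15502.7401 + 1822.4361) = 131.63 km
5: √((117.22)² + (-9.38)²) = √(13740.5284 + 87.9844) = 117.59 km
6: √((-84.15)² + (-130.58)²) = √(7081.2225 + 17051.1364) = 155.35 km
7: √((-33.74)² + (-116.74)²) = √(1138.3876 + 13628.2276) = 121.52 km
8: √((-85.91)² + (-19.48)²) = √(7380.5281 + 379.4704) = 88.09 km
9: √((131.89)² + (78.78)²) = √(17394.9721 + 6206.2884) = 153.63 km
10: √((161.27)² + (-118.19)²) = √(26008.0129 + 13968.8761) = 199.94 km
11: √((-90.13)² + (-9.16)²) = √(8123.4169 + 83.9056) = 90.59 km
12: √((25.29)² + (-34.65)²) = √(639.5841 + 1200.6225) = 42.90 km
13: √((-125.79)² + (63.64)²) = √(15823.1241 + 4050.0496) = 140.97 km
14: √((156.50)² + (-64.79)²) = √(24492.2500 + 4197.7441) = 169.38 km
Threshold 27.5 km: none within range.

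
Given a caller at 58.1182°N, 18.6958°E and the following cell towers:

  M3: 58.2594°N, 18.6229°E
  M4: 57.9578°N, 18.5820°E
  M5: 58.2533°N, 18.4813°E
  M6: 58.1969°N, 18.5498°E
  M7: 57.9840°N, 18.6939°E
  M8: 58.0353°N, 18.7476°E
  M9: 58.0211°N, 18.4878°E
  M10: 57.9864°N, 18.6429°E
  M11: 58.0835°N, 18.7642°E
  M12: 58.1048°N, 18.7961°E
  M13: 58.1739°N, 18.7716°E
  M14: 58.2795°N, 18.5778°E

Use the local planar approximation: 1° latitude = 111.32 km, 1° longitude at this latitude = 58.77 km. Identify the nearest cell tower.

Distances from 58.1182°N, 18.6958°E:
M3: √((0.1412·111.32)² + (-0.0729·58.77)²) = √(247.067596 + 18.355509) = 16.2918 km
M4: √((-0.1604·111.32)² + (-0.1138·58.77)²) = √(318.827022 + 44.729692) = 19.0672 km
M5: √((0.1351·111.32)² + (-0.2145·58.77)²) = √(226.181507 + 158.915396) = 19.6239 km
M6: √((0.0787·111.32)² + (-0.1460·58.77)²) = √(76.753088 + 73.623607) = 12.2628 km
M7: √((-0.1342·111.32)² + (-0.0019·58.77)²) = √(223.178023 + 0.012469) = 14.9396 km
M8: √((-0.0829·111.32)² + (0.0518·58.77)²) = √(85.163883 + 9.267677) = 9.7176 km
M9: √((-0.0971·111.32)² + (-0.2080·58.77)²) = √(116.838199 + 149.430088) = 16.3177 km
M10: √((-0.1318·111.32)² + (-0.0529·58.77)²) = √(215.266880 + 9.665464) = 14.9977 km
M11: √((-0.0347·111.32)² + (0.0684·58.77)²) = √(14.921255 + 16.159339) = 5.5750 km
M12: √((-0.0134·111.32)² + (0.1003·58.77)²) = √(2.225133 + 34.746675) = 6.0804 km
M13: √((0.0557·111.32)² + (0.0758·58.77)²) = √(38.446498 + 19.844940) = 7.6349 km
M14: √((0.1613·111.32)² + (-0.1180·58.77)²) = √(322.414919 + 48.092283) = 19.2486 km
Minimum: M11 at 5.5750 km.

M11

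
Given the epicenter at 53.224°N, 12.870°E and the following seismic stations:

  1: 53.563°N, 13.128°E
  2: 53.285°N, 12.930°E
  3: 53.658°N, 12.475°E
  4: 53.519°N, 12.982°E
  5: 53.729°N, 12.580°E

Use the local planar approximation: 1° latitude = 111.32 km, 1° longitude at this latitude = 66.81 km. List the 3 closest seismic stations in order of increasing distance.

2, 4, 1

Distances from 53.224°N, 12.870°E:
1: √((0.339·111.32)² + (0.258·66.81)²) = √(1424.11740 + 297.11348) = 41.488 km
2: √((0.061·111.32)² + (0.060·66.81)²) = √(46.11116 + 16.06887) = 7.885 km
3: √((0.434·111.32)² + (-0.395·66.81)²) = √(2334.13437 + 696.42946) = 55.051 km
4: √((0.295·111.32)² + (0.112·66.81)²) = √(1078.42619 + 55.99110) = 33.681 km
5: √((0.505·111.32)² + (-0.290·66.81)²) = √(3160.30612 + 375.38675) = 59.462 km
Sorted: 2 (7.885 km) < 4 (33.681 km) < 1 (41.488 km) < 3 (55.051 km) < 5 (59.462 km)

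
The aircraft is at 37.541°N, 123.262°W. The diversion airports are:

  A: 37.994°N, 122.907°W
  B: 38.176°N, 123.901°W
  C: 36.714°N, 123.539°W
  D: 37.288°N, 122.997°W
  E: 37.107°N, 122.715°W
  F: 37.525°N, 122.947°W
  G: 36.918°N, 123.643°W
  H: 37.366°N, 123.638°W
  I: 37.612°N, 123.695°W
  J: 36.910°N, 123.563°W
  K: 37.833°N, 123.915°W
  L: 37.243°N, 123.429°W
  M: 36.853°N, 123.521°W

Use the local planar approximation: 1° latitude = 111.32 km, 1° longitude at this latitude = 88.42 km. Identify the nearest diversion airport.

Distances from 37.541°N, 123.262°W:
A: √((0.453·111.32)² + (0.355·88.42)²) = √(2542.97915 + 985.27560) = 59.399 km
B: √((0.635·111.32)² + (-0.639·88.42)²) = √(4996.82162 + 3192.29294) = 90.494 km
C: √((-0.827·111.32)² + (-0.277·88.42)²) = √(8475.34556 + 599.87472) = 95.264 km
D: √((-0.253·111.32)² + (0.265·88.42)²) = √(793.20864 + 549.02582) = 36.637 km
E: √((-0.434·111.32)² + (0.547·88.42)²) = √(2334.13437 + 2339.24481) = 68.362 km
F: √((-0.016·111.32)² + (0.315·88.42)²) = √(3.17239 + 775.75062) = 27.909 km
G: √((-0.623·111.32)² + (-0.381·88.42)²) = √(4809.74984 + 1134.88269) = 77.101 km
H: √((-0.175·111.32)² + (-0.376·88.42)²) = √(379.50936 + 1105.29120) = 38.533 km
I: √((0.071·111.32)² + (-0.433·88.42)²) = √(62.46879 + 1465.80708) = 39.093 km
J: √((-0.631·111.32)² + (-0.301·88.42)²) = √(4934.06781 + 708.32735) = 75.116 km
K: √((0.292·111.32)² + (-0.653·88.42)²) = √(1056.60363 + 3333.70667) = 66.259 km
L: √((-0.298·111.32)² + (-0.167·88.42)²) = √(1100.47181 + 218.03889) = 36.311 km
M: √((-0.688·111.32)² + (-0.259·88.42)²) = √(5865.74625 + 524.44572) = 79.939 km
Minimum: F at 27.909 km.

F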